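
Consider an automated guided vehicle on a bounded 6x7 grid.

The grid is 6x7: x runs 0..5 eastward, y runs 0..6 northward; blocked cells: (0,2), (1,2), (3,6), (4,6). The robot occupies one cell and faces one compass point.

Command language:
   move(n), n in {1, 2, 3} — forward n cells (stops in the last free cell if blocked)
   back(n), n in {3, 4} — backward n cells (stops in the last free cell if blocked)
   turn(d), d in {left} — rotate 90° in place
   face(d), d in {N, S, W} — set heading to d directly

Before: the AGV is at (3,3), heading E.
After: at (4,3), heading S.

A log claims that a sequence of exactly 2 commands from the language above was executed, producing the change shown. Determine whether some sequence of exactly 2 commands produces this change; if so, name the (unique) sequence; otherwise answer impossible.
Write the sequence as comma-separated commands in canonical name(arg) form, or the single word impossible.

move(1), face(S)

key: cell and facing (now S) both changed — the 2 commands mix motion and turning
from: at (3,3), heading E
[1] after move(1): at (4,3), heading E
[2] after face(S): at (4,3), heading S
uniquely the one of 81 2-step routes that fits.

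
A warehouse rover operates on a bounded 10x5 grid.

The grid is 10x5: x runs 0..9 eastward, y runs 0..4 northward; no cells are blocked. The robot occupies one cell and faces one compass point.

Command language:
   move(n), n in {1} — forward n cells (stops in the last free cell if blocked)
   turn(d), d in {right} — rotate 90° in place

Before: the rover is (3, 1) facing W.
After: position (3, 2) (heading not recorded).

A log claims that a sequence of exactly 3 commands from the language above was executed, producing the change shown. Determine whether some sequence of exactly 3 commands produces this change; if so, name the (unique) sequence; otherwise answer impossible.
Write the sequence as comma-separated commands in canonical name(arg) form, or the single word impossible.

initial: (3, 1) facing W
[1] after turn(right): (3, 1) facing N
[2] after move(1): (3, 2) facing N
[3] after turn(right): (3, 2) facing E
no other 3-command option fits: unique.

turn(right), move(1), turn(right)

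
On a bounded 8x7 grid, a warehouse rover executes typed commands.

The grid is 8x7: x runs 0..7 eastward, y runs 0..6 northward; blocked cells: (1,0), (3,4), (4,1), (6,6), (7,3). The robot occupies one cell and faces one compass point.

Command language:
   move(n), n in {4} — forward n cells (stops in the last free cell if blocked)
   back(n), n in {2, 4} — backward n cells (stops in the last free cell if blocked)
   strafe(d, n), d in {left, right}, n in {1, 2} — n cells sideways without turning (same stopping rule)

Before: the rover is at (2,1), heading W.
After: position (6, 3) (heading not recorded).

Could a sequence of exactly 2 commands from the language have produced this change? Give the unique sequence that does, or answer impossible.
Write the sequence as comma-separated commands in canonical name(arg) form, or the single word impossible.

key: running back(4) before strafe(right, 2) would end elsewhere — order is forced
start: at (2,1), heading W
1. strafe(right, 2) → at (2,3), heading W
2. back(4) → at (6,3), heading W
all 49 alternatives checked — unique.

strafe(right, 2), back(4)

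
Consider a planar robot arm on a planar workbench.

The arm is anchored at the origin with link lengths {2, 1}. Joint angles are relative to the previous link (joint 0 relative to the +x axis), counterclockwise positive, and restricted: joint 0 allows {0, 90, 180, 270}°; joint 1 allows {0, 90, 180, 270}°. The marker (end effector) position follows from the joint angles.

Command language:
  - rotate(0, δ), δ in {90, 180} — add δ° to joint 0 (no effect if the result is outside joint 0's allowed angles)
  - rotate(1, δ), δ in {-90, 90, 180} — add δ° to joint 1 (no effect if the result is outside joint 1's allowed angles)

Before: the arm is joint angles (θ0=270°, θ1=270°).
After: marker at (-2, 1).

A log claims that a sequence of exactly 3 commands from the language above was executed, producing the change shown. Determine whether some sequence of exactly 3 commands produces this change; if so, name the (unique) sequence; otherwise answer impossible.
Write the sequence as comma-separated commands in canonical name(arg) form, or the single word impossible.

rotate(0, 90), rotate(0, 90), rotate(0, 90)

initial: joint angles (θ0=270°, θ1=270°)
step 1 (rotate(0, 90)): joint angles (θ0=0°, θ1=270°)
step 2 (rotate(0, 90)): joint angles (θ0=90°, θ1=270°)
step 3 (rotate(0, 90)): joint angles (θ0=180°, θ1=270°)
all 125 alternatives checked — unique.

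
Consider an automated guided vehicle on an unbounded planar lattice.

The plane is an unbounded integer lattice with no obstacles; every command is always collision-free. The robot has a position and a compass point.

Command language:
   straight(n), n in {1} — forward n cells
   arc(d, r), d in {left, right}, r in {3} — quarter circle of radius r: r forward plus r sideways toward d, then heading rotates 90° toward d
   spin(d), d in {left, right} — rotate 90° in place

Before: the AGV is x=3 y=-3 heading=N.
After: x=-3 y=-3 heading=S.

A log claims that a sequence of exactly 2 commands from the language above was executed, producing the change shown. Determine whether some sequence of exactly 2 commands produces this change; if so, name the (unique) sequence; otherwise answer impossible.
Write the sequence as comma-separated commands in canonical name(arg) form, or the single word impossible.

arc(left, 3), arc(left, 3)

key: position moved to (-3,-3) AND the heading swung to S — translation plus rotation needed
t0: x=3 y=-3 heading=N
1. arc(left, 3) → x=0 y=0 heading=W
2. arc(left, 3) → x=-3 y=-3 heading=S
no rival 2-sequence matches.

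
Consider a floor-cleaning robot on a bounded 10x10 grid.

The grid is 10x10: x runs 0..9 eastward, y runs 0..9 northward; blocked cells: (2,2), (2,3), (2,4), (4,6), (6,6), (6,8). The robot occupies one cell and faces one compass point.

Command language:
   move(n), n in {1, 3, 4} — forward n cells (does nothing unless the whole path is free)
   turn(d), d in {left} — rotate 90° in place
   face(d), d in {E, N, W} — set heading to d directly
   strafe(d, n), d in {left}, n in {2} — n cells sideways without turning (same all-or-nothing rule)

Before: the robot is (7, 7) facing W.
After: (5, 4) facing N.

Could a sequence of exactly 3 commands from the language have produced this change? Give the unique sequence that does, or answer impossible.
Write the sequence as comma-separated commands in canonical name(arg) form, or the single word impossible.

all 512 sequences checked — none match.

impossible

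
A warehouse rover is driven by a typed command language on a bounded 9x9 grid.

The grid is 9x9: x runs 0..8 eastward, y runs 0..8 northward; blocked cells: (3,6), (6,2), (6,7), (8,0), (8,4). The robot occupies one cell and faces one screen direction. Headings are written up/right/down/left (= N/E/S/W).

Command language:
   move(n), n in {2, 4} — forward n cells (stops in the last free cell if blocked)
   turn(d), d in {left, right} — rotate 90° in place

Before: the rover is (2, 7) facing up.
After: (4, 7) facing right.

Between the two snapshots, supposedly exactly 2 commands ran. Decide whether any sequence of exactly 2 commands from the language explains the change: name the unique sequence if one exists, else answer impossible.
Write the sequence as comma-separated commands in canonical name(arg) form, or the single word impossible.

key: position moved to (4,7) AND the heading swung to E — translation plus rotation needed
initial: (2, 7) facing up
t=1 turn(right) ⇒ (2, 7) facing right
t=2 move(2) ⇒ (4, 7) facing right
no rival 2-sequence matches.

turn(right), move(2)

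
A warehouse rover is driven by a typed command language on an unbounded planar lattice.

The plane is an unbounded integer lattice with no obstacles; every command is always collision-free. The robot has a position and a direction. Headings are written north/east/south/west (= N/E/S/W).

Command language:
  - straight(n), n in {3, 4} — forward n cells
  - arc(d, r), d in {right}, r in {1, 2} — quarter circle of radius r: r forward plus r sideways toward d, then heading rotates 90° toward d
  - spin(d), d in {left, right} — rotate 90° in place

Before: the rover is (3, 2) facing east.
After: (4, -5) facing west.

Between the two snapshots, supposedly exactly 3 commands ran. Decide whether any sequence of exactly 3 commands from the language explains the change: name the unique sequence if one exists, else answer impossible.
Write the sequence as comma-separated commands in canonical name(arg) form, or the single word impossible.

key: running arc(right, 1) before arc(right, 2) would end elsewhere — order is forced
from: (3, 2) facing east
t=1 arc(right, 2) ⇒ (5, 0) facing south
t=2 straight(4) ⇒ (5, -4) facing south
t=3 arc(right, 1) ⇒ (4, -5) facing west
no other 3-command option fits: unique.

arc(right, 2), straight(4), arc(right, 1)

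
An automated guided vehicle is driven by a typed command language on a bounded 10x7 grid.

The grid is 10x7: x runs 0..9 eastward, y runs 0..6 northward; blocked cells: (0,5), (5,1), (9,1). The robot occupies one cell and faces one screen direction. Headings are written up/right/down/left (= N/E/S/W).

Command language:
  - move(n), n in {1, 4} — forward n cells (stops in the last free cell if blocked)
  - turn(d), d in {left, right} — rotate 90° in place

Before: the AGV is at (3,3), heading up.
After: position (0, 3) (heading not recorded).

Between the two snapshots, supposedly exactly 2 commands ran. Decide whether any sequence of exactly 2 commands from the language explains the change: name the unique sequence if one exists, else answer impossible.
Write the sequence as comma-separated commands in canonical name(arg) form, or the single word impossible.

turn(left), move(4)

key: move(4) runs into the grid edge before its full distance
initial: at (3,3), heading up
1. turn(left) → at (3,3), heading left
2. move(4) → at (0,3), heading left
no other 2-command option fits: unique.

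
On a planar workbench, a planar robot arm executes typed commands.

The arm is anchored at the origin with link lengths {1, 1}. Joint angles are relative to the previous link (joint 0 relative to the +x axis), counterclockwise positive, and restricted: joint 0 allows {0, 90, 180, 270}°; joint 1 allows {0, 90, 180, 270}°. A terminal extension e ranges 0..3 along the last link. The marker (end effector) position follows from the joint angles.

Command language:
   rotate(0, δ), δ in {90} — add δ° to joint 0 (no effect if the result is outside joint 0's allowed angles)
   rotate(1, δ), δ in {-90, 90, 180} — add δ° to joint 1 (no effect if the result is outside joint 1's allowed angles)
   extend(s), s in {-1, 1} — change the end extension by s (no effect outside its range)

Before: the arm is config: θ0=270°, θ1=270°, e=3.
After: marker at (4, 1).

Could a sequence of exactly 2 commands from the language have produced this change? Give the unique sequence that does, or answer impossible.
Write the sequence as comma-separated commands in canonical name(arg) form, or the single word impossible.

initial: config: θ0=270°, θ1=270°, e=3
1. rotate(0, 90) → config: θ0=0°, θ1=270°, e=3
2. rotate(0, 90) → config: θ0=90°, θ1=270°, e=3
no other 2-command option fits: unique.

rotate(0, 90), rotate(0, 90)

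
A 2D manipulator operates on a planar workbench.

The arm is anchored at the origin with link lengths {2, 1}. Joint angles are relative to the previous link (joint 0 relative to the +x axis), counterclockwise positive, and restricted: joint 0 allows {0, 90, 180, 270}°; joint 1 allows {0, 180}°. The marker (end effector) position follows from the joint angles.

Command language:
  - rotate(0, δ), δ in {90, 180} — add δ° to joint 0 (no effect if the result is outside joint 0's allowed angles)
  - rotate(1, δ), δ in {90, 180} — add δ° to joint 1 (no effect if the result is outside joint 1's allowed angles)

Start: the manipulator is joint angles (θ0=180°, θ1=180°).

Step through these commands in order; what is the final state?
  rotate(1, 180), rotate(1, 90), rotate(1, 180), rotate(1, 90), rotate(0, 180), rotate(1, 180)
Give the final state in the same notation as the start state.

joint angles (θ0=0°, θ1=0°)

t0: joint angles (θ0=180°, θ1=180°)
1. rotate(1, 180) → joint angles (θ0=180°, θ1=0°)
2. rotate(1, 90) → joint angles (θ0=180°, θ1=0°)
3. rotate(1, 180) → joint angles (θ0=180°, θ1=180°)
4. rotate(1, 90) → joint angles (θ0=180°, θ1=180°)
5. rotate(0, 180) → joint angles (θ0=0°, θ1=180°)
6. rotate(1, 180) → joint angles (θ0=0°, θ1=0°)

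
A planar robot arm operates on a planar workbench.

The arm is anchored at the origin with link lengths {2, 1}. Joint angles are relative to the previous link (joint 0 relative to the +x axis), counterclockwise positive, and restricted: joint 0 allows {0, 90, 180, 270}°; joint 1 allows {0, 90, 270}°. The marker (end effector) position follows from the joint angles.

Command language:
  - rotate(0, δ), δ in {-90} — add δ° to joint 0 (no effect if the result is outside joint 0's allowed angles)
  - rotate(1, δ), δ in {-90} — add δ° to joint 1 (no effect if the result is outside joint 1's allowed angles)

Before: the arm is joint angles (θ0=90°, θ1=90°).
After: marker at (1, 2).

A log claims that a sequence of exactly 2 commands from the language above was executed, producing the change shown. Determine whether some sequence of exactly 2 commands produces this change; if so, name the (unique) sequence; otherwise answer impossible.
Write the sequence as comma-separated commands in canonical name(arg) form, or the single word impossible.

t0: joint angles (θ0=90°, θ1=90°)
t=1 rotate(1, -90) ⇒ joint angles (θ0=90°, θ1=0°)
t=2 rotate(1, -90) ⇒ joint angles (θ0=90°, θ1=270°)
all 4 alternatives checked — unique.

rotate(1, -90), rotate(1, -90)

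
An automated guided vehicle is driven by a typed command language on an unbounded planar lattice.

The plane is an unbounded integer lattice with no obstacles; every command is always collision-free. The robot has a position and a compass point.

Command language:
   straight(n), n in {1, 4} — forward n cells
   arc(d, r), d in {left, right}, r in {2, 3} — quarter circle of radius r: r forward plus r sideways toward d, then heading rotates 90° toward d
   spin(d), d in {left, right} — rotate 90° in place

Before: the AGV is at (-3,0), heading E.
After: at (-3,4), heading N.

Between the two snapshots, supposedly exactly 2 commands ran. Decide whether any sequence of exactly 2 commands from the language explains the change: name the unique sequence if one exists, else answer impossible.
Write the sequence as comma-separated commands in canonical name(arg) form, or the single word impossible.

spin(left), straight(4)

key: cell and facing (now N) both changed — the 2 commands mix motion and turning
initial: at (-3,0), heading E
[1] after spin(left): at (-3,0), heading N
[2] after straight(4): at (-3,4), heading N
no rival 2-sequence matches.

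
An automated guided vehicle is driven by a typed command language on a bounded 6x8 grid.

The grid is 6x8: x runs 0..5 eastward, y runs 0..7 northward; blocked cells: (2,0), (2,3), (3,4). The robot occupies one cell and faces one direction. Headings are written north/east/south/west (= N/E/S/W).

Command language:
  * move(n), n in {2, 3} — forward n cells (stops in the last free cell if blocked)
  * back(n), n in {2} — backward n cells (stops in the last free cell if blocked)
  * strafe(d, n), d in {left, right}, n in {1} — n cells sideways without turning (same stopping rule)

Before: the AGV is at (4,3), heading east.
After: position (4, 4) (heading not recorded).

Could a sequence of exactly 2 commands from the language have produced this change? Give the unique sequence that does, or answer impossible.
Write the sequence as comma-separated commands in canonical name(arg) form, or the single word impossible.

strafe(left, 1), back(2)

key: back(2) is stopped early by the blocked cell at (3,4)
from: at (4,3), heading east
t=1 strafe(left, 1) ⇒ at (4,4), heading east
t=2 back(2) ⇒ at (4,4), heading east
uniquely the one of 25 2-step routes that fits.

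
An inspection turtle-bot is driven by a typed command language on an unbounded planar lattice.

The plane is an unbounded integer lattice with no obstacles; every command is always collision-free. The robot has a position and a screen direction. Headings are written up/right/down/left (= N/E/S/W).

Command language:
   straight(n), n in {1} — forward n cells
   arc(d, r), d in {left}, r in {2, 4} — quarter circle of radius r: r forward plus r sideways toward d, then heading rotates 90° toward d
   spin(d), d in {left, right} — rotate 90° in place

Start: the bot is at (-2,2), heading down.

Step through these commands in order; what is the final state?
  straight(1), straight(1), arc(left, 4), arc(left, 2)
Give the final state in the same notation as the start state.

at (4,-2), heading up

initial: at (-2,2), heading down
t=1 straight(1) ⇒ at (-2,1), heading down
t=2 straight(1) ⇒ at (-2,0), heading down
t=3 arc(left, 4) ⇒ at (2,-4), heading right
t=4 arc(left, 2) ⇒ at (4,-2), heading up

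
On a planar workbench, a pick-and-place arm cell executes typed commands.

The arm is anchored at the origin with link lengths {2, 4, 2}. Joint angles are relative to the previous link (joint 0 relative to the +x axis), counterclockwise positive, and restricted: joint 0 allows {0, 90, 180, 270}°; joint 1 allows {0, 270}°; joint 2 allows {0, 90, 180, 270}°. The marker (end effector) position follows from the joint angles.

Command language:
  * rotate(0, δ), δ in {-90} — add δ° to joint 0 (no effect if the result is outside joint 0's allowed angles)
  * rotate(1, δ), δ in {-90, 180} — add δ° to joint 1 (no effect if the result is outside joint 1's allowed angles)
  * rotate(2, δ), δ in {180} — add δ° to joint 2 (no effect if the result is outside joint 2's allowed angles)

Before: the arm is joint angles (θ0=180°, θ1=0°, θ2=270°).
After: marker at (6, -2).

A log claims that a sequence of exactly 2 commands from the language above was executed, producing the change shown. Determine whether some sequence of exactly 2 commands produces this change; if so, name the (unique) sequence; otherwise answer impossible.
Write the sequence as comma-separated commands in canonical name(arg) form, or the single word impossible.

rotate(0, -90), rotate(0, -90)

start: joint angles (θ0=180°, θ1=0°, θ2=270°)
t=1 rotate(0, -90) ⇒ joint angles (θ0=90°, θ1=0°, θ2=270°)
t=2 rotate(0, -90) ⇒ joint angles (θ0=0°, θ1=0°, θ2=270°)
uniquely the one of 16 2-step routes that fits.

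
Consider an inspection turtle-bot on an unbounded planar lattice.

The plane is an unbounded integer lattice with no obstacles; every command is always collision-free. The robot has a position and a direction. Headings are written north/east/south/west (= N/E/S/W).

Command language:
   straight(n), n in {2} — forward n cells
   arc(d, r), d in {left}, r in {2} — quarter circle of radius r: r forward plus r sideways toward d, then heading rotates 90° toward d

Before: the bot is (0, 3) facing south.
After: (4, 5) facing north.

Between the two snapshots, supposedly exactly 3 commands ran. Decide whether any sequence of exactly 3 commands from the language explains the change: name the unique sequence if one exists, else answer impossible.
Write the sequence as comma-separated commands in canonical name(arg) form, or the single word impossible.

arc(left, 2), arc(left, 2), straight(2)

key: running straight(2) before arc(left, 2) would end elsewhere — order is forced
start: (0, 3) facing south
[1] after arc(left, 2): (2, 1) facing east
[2] after arc(left, 2): (4, 3) facing north
[3] after straight(2): (4, 5) facing north
all 8 alternatives checked — unique.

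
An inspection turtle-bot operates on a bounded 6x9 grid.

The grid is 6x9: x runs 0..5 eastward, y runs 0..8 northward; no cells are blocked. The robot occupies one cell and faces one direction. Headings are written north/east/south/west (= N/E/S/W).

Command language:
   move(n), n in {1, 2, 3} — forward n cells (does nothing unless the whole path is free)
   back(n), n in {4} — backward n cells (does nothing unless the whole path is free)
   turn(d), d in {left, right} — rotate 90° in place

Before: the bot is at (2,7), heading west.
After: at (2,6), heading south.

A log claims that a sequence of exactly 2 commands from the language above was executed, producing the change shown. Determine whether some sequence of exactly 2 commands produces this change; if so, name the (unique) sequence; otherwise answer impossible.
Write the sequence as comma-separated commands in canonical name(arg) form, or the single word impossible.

key: cell and facing (now S) both changed — the 2 commands mix motion and turning
t0: at (2,7), heading west
step 1 (turn(left)): at (2,7), heading south
step 2 (move(1)): at (2,6), heading south
no other 2-command option fits: unique.

turn(left), move(1)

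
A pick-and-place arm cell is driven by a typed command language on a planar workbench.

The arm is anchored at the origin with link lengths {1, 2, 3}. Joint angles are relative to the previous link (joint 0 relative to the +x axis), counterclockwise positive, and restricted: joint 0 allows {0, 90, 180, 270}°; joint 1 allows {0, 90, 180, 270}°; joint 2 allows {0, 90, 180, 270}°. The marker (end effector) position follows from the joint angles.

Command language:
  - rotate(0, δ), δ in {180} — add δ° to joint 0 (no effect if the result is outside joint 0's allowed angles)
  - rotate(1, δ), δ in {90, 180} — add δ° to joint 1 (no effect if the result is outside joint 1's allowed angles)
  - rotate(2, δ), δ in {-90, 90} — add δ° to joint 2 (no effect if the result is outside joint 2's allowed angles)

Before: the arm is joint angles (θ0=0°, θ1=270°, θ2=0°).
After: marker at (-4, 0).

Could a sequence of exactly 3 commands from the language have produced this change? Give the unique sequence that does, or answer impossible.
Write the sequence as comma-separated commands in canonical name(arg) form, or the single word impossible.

start: joint angles (θ0=0°, θ1=270°, θ2=0°)
t=1 rotate(1, 90) ⇒ joint angles (θ0=0°, θ1=0°, θ2=0°)
t=2 rotate(1, 90) ⇒ joint angles (θ0=0°, θ1=90°, θ2=0°)
t=3 rotate(1, 90) ⇒ joint angles (θ0=0°, θ1=180°, θ2=0°)
no other 3-command option fits: unique.

rotate(1, 90), rotate(1, 90), rotate(1, 90)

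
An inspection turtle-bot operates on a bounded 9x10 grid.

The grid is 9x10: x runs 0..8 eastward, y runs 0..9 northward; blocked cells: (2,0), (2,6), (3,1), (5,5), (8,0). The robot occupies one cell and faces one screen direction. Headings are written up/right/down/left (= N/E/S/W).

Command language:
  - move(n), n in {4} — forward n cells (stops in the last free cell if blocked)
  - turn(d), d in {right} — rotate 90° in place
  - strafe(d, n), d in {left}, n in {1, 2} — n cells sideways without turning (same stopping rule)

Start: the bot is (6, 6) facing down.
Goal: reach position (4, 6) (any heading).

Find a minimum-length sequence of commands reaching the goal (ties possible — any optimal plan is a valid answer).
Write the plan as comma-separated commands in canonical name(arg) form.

strafe(left, 2), turn(right), move(4)

begin: (6, 6) facing down
t=1 strafe(left, 2) ⇒ (8, 6) facing down
t=2 turn(right) ⇒ (8, 6) facing left
t=3 move(4) ⇒ (4, 6) facing left
no 2-step plan works, so 3 is optimal.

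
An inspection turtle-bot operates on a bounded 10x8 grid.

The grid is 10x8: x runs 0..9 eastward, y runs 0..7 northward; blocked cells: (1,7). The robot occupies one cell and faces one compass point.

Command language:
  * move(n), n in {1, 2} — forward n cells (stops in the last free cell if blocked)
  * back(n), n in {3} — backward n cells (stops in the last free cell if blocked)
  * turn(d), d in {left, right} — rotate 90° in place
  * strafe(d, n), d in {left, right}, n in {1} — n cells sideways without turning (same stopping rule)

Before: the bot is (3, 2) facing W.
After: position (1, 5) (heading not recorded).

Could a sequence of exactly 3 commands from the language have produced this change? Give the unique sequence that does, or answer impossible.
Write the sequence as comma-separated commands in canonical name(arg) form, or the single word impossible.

move(2), turn(left), back(3)

key: order matters: swapping move(2) and back(3) lands elsewhere
begin: (3, 2) facing W
t=1 move(2) ⇒ (1, 2) facing W
t=2 turn(left) ⇒ (1, 2) facing S
t=3 back(3) ⇒ (1, 5) facing S
uniquely the one of 343 3-step routes that fits.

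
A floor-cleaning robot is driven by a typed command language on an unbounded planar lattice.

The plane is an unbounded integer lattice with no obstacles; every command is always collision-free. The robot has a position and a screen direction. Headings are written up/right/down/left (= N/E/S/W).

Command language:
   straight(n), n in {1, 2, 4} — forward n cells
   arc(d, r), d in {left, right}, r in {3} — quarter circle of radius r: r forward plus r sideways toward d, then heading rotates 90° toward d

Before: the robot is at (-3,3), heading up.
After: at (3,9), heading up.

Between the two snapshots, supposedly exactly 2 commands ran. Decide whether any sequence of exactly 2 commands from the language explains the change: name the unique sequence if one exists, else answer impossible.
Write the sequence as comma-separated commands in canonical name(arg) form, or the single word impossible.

arc(right, 3), arc(left, 3)

key: running arc(left, 3) before arc(right, 3) would end elsewhere — order is forced
begin: at (-3,3), heading up
step 1 (arc(right, 3)): at (0,6), heading right
step 2 (arc(left, 3)): at (3,9), heading up
no other 2-command option fits: unique.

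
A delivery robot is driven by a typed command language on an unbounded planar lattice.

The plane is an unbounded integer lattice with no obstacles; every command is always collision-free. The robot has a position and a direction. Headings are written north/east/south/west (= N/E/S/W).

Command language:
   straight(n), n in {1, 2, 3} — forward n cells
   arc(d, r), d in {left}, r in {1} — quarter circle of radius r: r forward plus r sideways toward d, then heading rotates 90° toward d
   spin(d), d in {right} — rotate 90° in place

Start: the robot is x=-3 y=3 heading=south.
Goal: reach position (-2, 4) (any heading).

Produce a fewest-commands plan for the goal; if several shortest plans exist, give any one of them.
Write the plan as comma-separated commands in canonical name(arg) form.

initial: x=-3 y=3 heading=south
1. arc(left, 1) → x=-2 y=2 heading=east
2. arc(left, 1) → x=-1 y=3 heading=north
3. arc(left, 1) → x=-2 y=4 heading=west
shorter routes all fall short; 3 is best.

arc(left, 1), arc(left, 1), arc(left, 1)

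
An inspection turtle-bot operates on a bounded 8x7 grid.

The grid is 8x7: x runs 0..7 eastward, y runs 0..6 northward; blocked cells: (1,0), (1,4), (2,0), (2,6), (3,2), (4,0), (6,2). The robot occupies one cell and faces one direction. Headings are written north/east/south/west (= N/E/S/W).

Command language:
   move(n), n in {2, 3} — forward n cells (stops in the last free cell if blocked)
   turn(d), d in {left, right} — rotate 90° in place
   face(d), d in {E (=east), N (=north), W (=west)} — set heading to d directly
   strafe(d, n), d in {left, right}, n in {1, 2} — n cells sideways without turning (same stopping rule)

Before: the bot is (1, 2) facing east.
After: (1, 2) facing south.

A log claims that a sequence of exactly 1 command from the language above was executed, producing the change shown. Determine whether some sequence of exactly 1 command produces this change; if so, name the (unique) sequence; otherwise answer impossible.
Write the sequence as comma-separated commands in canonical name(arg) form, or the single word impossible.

key: parked at (1,2) the whole time — nothing moves the robot
from: (1, 2) facing east
step 1 (turn(right)): (1, 2) facing south
no rival 1-sequence matches.

turn(right)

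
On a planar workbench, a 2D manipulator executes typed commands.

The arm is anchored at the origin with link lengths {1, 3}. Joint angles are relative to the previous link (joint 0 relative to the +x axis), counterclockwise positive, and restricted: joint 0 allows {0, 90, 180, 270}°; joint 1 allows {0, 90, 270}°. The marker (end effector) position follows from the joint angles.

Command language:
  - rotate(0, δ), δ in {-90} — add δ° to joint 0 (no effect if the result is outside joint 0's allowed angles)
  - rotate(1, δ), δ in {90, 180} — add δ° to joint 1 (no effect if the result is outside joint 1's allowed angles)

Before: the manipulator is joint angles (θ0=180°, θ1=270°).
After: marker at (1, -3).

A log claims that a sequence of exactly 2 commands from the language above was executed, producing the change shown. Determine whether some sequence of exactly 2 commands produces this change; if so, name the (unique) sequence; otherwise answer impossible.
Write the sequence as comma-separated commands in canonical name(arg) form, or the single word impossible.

t0: joint angles (θ0=180°, θ1=270°)
1. rotate(0, -90) → joint angles (θ0=90°, θ1=270°)
2. rotate(0, -90) → joint angles (θ0=0°, θ1=270°)
no other 2-command option fits: unique.

rotate(0, -90), rotate(0, -90)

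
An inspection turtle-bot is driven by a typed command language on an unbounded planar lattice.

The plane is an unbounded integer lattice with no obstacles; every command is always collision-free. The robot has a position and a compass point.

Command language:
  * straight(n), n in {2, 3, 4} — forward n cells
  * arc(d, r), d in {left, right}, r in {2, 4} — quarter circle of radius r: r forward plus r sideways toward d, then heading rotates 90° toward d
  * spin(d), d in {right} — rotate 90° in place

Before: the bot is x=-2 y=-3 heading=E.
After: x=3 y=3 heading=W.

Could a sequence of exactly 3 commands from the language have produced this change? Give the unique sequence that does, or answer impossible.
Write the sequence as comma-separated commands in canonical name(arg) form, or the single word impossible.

straight(3), arc(left, 4), arc(left, 2)

key: running arc(left, 2) before straight(3) would end elsewhere — order is forced
from: x=-2 y=-3 heading=E
[1] after straight(3): x=1 y=-3 heading=E
[2] after arc(left, 4): x=5 y=1 heading=N
[3] after arc(left, 2): x=3 y=3 heading=W
uniquely the one of 512 3-step routes that fits.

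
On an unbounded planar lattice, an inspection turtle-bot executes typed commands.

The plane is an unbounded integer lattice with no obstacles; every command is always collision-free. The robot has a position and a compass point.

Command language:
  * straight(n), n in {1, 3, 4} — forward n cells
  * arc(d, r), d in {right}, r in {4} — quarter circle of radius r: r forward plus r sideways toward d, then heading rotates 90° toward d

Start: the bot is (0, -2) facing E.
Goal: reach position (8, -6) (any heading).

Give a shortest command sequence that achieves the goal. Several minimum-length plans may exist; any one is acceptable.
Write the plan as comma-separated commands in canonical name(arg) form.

t0: (0, -2) facing E
t=1 straight(4) ⇒ (4, -2) facing E
t=2 arc(right, 4) ⇒ (8, -6) facing S
shorter routes all fall short; 2 is best.

straight(4), arc(right, 4)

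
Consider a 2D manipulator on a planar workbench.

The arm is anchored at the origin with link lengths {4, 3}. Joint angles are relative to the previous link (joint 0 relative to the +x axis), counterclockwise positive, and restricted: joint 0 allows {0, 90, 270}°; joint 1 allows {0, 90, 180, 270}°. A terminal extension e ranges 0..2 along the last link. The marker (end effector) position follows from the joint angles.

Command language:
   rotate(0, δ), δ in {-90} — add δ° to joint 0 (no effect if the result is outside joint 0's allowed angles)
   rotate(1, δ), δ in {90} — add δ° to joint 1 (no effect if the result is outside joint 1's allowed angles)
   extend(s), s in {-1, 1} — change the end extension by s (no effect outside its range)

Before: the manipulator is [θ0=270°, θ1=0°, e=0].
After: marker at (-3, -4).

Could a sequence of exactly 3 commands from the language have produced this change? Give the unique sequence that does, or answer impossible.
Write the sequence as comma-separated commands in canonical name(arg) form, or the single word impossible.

rotate(1, 90), rotate(1, 90), rotate(1, 90)

start: [θ0=270°, θ1=0°, e=0]
1. rotate(1, 90) → [θ0=270°, θ1=90°, e=0]
2. rotate(1, 90) → [θ0=270°, θ1=180°, e=0]
3. rotate(1, 90) → [θ0=270°, θ1=270°, e=0]
uniquely the one of 64 3-step routes that fits.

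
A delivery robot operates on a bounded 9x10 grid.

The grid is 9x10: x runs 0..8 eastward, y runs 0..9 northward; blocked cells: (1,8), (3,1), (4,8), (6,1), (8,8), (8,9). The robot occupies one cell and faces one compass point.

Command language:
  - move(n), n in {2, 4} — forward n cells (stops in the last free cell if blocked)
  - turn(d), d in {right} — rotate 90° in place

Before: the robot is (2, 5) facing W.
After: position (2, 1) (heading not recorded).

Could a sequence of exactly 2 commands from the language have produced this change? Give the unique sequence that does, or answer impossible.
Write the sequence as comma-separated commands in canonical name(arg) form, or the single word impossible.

impossible

every 2-command combo misses the target.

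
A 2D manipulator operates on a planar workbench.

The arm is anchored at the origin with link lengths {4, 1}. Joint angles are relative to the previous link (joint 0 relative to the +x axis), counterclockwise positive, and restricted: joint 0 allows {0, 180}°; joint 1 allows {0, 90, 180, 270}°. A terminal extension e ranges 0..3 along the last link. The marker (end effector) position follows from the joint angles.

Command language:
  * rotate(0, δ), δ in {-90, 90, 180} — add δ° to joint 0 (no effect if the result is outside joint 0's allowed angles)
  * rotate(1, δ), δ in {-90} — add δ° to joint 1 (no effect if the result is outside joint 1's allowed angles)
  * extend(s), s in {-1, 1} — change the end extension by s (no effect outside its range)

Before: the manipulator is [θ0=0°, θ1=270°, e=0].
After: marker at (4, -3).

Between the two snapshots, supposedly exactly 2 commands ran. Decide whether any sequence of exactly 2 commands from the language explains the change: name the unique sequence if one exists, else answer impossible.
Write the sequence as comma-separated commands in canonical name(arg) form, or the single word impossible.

extend(1), extend(1)

t0: [θ0=0°, θ1=270°, e=0]
step 1 (extend(1)): [θ0=0°, θ1=270°, e=1]
step 2 (extend(1)): [θ0=0°, θ1=270°, e=2]
no other 2-command option fits: unique.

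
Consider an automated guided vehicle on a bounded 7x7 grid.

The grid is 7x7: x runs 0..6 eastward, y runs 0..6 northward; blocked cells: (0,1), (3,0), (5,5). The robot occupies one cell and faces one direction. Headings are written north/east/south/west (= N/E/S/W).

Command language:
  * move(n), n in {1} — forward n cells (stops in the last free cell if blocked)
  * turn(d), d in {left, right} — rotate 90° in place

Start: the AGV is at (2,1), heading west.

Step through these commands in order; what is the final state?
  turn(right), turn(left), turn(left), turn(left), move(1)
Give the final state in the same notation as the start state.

at (3,1), heading east

start: at (2,1), heading west
step 1 (turn(right)): at (2,1), heading north
step 2 (turn(left)): at (2,1), heading west
step 3 (turn(left)): at (2,1), heading south
step 4 (turn(left)): at (2,1), heading east
step 5 (move(1)): at (3,1), heading east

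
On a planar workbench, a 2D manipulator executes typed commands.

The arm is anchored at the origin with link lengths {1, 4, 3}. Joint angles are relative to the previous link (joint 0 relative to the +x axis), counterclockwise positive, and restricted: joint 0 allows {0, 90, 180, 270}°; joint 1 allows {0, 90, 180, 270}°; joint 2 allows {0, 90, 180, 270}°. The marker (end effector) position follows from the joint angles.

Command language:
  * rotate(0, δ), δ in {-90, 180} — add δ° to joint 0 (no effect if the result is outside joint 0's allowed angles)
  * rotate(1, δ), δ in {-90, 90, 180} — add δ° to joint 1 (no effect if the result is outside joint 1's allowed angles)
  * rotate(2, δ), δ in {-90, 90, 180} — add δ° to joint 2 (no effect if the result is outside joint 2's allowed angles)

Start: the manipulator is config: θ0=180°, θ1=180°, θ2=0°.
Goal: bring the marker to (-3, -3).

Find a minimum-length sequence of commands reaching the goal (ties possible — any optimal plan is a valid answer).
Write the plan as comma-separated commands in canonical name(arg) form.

rotate(2, 90), rotate(0, 180)

start: config: θ0=180°, θ1=180°, θ2=0°
step 1 (rotate(2, 90)): config: θ0=180°, θ1=180°, θ2=90°
step 2 (rotate(0, 180)): config: θ0=0°, θ1=180°, θ2=90°
minimal: 2 command(s), checked below 2.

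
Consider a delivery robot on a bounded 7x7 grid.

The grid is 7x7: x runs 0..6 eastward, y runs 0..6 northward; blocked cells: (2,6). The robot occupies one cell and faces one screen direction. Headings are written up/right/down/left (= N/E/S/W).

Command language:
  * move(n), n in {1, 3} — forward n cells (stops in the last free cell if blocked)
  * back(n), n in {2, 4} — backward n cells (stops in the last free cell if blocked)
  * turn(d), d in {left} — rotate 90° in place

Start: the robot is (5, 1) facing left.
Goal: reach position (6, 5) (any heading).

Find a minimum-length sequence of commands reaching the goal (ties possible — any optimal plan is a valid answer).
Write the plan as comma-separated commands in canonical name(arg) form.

back(2), turn(left), back(4)

begin: (5, 1) facing left
step 1 (back(2)): (6, 1) facing left
step 2 (turn(left)): (6, 1) facing down
step 3 (back(4)): (6, 5) facing down
shorter routes all fall short; 3 is best.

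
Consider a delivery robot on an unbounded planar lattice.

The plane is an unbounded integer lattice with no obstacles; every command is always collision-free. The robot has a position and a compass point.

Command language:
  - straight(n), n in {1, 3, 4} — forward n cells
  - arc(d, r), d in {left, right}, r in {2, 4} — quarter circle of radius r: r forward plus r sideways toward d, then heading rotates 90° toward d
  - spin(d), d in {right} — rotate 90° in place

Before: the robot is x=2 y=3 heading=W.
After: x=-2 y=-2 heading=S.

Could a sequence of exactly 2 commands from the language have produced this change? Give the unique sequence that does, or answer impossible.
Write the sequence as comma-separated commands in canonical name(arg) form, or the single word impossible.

arc(left, 4), straight(1)

key: order matters: swapping arc(left, 4) and straight(1) lands elsewhere
begin: x=2 y=3 heading=W
1. arc(left, 4) → x=-2 y=-1 heading=S
2. straight(1) → x=-2 y=-2 heading=S
no rival 2-sequence matches.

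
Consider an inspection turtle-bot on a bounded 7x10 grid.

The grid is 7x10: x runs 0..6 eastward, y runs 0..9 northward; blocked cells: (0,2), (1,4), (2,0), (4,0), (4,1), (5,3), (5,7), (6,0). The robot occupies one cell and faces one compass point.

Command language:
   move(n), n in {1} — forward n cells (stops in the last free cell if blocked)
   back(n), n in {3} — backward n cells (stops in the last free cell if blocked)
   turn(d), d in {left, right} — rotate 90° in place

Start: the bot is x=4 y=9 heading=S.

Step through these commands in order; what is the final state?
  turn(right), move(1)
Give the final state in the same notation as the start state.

x=3 y=9 heading=W

initial: x=4 y=9 heading=S
step 1 (turn(right)): x=4 y=9 heading=W
step 2 (move(1)): x=3 y=9 heading=W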